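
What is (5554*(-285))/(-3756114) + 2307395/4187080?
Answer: 509817524141/524238326904 ≈ 0.97249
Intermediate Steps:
(5554*(-285))/(-3756114) + 2307395/4187080 = -1582890*(-1/3756114) + 2307395*(1/4187080) = 263815/626019 + 461479/837416 = 509817524141/524238326904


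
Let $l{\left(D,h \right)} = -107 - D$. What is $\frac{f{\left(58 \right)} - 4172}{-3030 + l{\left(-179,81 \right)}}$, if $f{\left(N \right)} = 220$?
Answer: $\frac{1976}{1479} \approx 1.336$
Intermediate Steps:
$\frac{f{\left(58 \right)} - 4172}{-3030 + l{\left(-179,81 \right)}} = \frac{220 - 4172}{-3030 - -72} = - \frac{3952}{-3030 + \left(-107 + 179\right)} = - \frac{3952}{-3030 + 72} = - \frac{3952}{-2958} = \left(-3952\right) \left(- \frac{1}{2958}\right) = \frac{1976}{1479}$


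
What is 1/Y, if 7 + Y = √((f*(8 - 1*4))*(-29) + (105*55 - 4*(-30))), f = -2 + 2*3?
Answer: 7/5382 + √5431/5382 ≈ 0.014994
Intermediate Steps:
f = 4 (f = -2 + 6 = 4)
Y = -7 + √5431 (Y = -7 + √((4*(8 - 1*4))*(-29) + (105*55 - 4*(-30))) = -7 + √((4*(8 - 4))*(-29) + (5775 + 120)) = -7 + √((4*4)*(-29) + 5895) = -7 + √(16*(-29) + 5895) = -7 + √(-464 + 5895) = -7 + √5431 ≈ 66.695)
1/Y = 1/(-7 + √5431)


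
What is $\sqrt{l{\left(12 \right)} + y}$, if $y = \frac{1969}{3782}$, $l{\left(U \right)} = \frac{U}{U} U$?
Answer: $\frac{\sqrt{179089046}}{3782} \approx 3.5384$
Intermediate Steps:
$l{\left(U \right)} = U$ ($l{\left(U \right)} = 1 U = U$)
$y = \frac{1969}{3782}$ ($y = 1969 \cdot \frac{1}{3782} = \frac{1969}{3782} \approx 0.52062$)
$\sqrt{l{\left(12 \right)} + y} = \sqrt{12 + \frac{1969}{3782}} = \sqrt{\frac{47353}{3782}} = \frac{\sqrt{179089046}}{3782}$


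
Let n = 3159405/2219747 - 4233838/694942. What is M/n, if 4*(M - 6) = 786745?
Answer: -20925280271405057/496720411688 ≈ -42127.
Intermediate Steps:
n = -124180102922/26596472753 (n = 3159405*(1/2219747) - 4233838*1/694942 = 108945/76543 - 2116919/347471 = -124180102922/26596472753 ≈ -4.6690)
M = 786769/4 (M = 6 + (¼)*786745 = 6 + 786745/4 = 786769/4 ≈ 1.9669e+5)
M/n = 786769/(4*(-124180102922/26596472753)) = (786769/4)*(-26596472753/124180102922) = -20925280271405057/496720411688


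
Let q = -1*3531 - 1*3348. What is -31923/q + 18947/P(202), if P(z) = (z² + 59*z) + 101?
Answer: 605535014/121123139 ≈ 4.9993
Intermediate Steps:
P(z) = 101 + z² + 59*z
q = -6879 (q = -3531 - 3348 = -6879)
-31923/q + 18947/P(202) = -31923/(-6879) + 18947/(101 + 202² + 59*202) = -31923*(-1/6879) + 18947/(101 + 40804 + 11918) = 10641/2293 + 18947/52823 = 605535014/121123139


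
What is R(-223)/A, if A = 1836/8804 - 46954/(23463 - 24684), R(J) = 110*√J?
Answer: 295616310*I*√223/103906193 ≈ 42.485*I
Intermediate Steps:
A = 103906193/2687421 (A = 1836*(1/8804) - 46954/(-1221) = 459/2201 - 46954*(-1/1221) = 459/2201 + 46954/1221 = 103906193/2687421 ≈ 38.664)
R(-223)/A = (110*√(-223))/(103906193/2687421) = (110*(I*√223))*(2687421/103906193) = (110*I*√223)*(2687421/103906193) = 295616310*I*√223/103906193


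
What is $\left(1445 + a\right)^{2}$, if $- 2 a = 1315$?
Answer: $\frac{2480625}{4} \approx 6.2016 \cdot 10^{5}$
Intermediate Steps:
$a = - \frac{1315}{2}$ ($a = \left(- \frac{1}{2}\right) 1315 = - \frac{1315}{2} \approx -657.5$)
$\left(1445 + a\right)^{2} = \left(1445 - \frac{1315}{2}\right)^{2} = \left(\frac{1575}{2}\right)^{2} = \frac{2480625}{4}$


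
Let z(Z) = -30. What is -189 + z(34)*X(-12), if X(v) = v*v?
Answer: -4509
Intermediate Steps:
X(v) = v**2
-189 + z(34)*X(-12) = -189 - 30*(-12)**2 = -189 - 30*144 = -189 - 4320 = -4509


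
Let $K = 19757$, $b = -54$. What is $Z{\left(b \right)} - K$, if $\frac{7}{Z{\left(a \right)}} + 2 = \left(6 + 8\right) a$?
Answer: $- \frac{14975813}{758} \approx -19757.0$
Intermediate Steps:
$Z{\left(a \right)} = \frac{7}{-2 + 14 a}$ ($Z{\left(a \right)} = \frac{7}{-2 + \left(6 + 8\right) a} = \frac{7}{-2 + 14 a}$)
$Z{\left(b \right)} - K = \frac{7}{2 \left(-1 + 7 \left(-54\right)\right)} - 19757 = \frac{7}{2 \left(-1 - 378\right)} - 19757 = \frac{7}{2 \left(-379\right)} - 19757 = \frac{7}{2} \left(- \frac{1}{379}\right) - 19757 = - \frac{7}{758} - 19757 = - \frac{14975813}{758}$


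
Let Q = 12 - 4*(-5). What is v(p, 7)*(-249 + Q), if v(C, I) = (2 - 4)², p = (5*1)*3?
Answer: -868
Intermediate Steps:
p = 15 (p = 5*3 = 15)
Q = 32 (Q = 12 + 20 = 32)
v(C, I) = 4 (v(C, I) = (-2)² = 4)
v(p, 7)*(-249 + Q) = 4*(-249 + 32) = 4*(-217) = -868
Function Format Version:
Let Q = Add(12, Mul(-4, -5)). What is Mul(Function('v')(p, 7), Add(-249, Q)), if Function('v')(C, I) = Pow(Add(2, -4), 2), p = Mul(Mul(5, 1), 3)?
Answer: -868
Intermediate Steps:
p = 15 (p = Mul(5, 3) = 15)
Q = 32 (Q = Add(12, 20) = 32)
Function('v')(C, I) = 4 (Function('v')(C, I) = Pow(-2, 2) = 4)
Mul(Function('v')(p, 7), Add(-249, Q)) = Mul(4, Add(-249, 32)) = Mul(4, -217) = -868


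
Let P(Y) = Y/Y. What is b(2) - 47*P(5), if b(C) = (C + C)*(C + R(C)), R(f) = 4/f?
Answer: -31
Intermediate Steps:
P(Y) = 1
b(C) = 2*C*(C + 4/C) (b(C) = (C + C)*(C + 4/C) = (2*C)*(C + 4/C) = 2*C*(C + 4/C))
b(2) - 47*P(5) = (8 + 2*2**2) - 47*1 = (8 + 2*4) - 47 = (8 + 8) - 47 = 16 - 47 = -31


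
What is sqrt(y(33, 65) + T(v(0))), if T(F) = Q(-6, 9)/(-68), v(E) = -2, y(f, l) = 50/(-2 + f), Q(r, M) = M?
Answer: sqrt(1644767)/1054 ≈ 1.2168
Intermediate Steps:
T(F) = -9/68 (T(F) = 9/(-68) = 9*(-1/68) = -9/68)
sqrt(y(33, 65) + T(v(0))) = sqrt(50/(-2 + 33) - 9/68) = sqrt(50/31 - 9/68) = sqrt(3121/2108) = sqrt(1644767)/1054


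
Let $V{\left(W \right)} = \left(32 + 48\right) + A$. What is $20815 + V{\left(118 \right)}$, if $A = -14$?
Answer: $20881$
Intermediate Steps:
$V{\left(W \right)} = 66$ ($V{\left(W \right)} = \left(32 + 48\right) - 14 = 80 - 14 = 66$)
$20815 + V{\left(118 \right)} = 20815 + 66 = 20881$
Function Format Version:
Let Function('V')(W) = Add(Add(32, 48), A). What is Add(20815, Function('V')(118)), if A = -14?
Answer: 20881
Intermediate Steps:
Function('V')(W) = 66 (Function('V')(W) = Add(Add(32, 48), -14) = Add(80, -14) = 66)
Add(20815, Function('V')(118)) = Add(20815, 66) = 20881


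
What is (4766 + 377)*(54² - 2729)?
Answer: 961741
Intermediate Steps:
(4766 + 377)*(54² - 2729) = 5143*(2916 - 2729) = 5143*187 = 961741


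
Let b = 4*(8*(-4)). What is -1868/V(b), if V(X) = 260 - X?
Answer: -467/97 ≈ -4.8144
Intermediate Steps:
b = -128 (b = 4*(-32) = -128)
-1868/V(b) = -1868/(260 - 1*(-128)) = -1868/(260 + 128) = -1868/388 = -1868*1/388 = -467/97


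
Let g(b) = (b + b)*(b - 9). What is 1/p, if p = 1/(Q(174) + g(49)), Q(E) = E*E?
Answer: 34196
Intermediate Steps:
Q(E) = E²
g(b) = 2*b*(-9 + b) (g(b) = (2*b)*(-9 + b) = 2*b*(-9 + b))
p = 1/34196 (p = 1/(174² + 2*49*(-9 + 49)) = 1/(30276 + 2*49*40) = 1/(30276 + 3920) = 1/34196 ≈ 2.9243e-5)
1/p = 1/(1/34196) = 34196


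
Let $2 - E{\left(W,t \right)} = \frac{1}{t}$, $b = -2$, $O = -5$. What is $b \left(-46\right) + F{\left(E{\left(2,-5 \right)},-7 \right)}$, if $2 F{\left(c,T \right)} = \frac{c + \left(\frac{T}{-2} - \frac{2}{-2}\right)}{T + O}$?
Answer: $\frac{22013}{240} \approx 91.721$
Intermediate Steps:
$E{\left(W,t \right)} = 2 - \frac{1}{t}$
$F{\left(c,T \right)} = \frac{1 + c - \frac{T}{2}}{2 \left(-5 + T\right)}$ ($F{\left(c,T \right)} = \frac{\left(c + \left(\frac{T}{-2} - \frac{2}{-2}\right)\right) \frac{1}{T - 5}}{2} = \frac{\left(c + \left(T \left(- \frac{1}{2}\right) - -1\right)\right) \frac{1}{-5 + T}}{2} = \frac{\left(c - \left(-1 + \frac{T}{2}\right)\right) \frac{1}{-5 + T}}{2} = \frac{\left(1 + c - \frac{T}{2}\right) \frac{1}{-5 + T}}{2} = \frac{\frac{1}{-5 + T} \left(1 + c - \frac{T}{2}\right)}{2} = \frac{1 + c - \frac{T}{2}}{2 \left(-5 + T\right)}$)
$b \left(-46\right) + F{\left(E{\left(2,-5 \right)},-7 \right)} = \left(-2\right) \left(-46\right) + \frac{2 - -7 + 2 \left(2 - \frac{1}{-5}\right)}{4 \left(-5 - 7\right)} = 92 + \frac{2 + 7 + 2 \left(2 - - \frac{1}{5}\right)}{4 \left(-12\right)} = 92 + \frac{1}{4} \left(- \frac{1}{12}\right) \left(2 + 7 + 2 \left(2 + \frac{1}{5}\right)\right) = 92 + \frac{1}{4} \left(- \frac{1}{12}\right) \left(2 + 7 + 2 \cdot \frac{11}{5}\right) = 92 + \frac{1}{4} \left(- \frac{1}{12}\right) \left(2 + 7 + \frac{22}{5}\right) = 92 + \frac{1}{4} \left(- \frac{1}{12}\right) \frac{67}{5} = 92 - \frac{67}{240} = \frac{22013}{240}$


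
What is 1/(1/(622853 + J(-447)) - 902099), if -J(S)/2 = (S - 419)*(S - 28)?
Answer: -199847/180281778854 ≈ -1.1085e-6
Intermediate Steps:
J(S) = -2*(-419 + S)*(-28 + S) (J(S) = -2*(S - 419)*(S - 28) = -2*(-419 + S)*(-28 + S))
1/(1/(622853 + J(-447)) - 902099) = 1/(1/(622853 + (-23464 - 2*(-447)² + 894*(-447))) - 902099) = 1/(1/(622853 + (-23464 - 2*199809 - 399618)) - 902099) = 1/(1/(622853 + (-23464 - 399618 - 399618)) - 902099) = 1/(1/(622853 - 822700) - 902099) = 1/(1/(-199847) - 902099) = 1/(-1/199847 - 902099) = 1/(-180281778854/199847) = -199847/180281778854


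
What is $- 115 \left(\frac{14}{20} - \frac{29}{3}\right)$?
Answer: $\frac{6187}{6} \approx 1031.2$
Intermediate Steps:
$- 115 \left(\frac{14}{20} - \frac{29}{3}\right) = - 115 \left(14 \cdot \frac{1}{20} - \frac{29}{3}\right) = - 115 \left(\frac{7}{10} - \frac{29}{3}\right) = \left(-115\right) \left(- \frac{269}{30}\right) = \frac{6187}{6}$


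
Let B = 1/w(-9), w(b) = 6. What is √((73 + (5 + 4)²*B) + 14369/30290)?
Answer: √19949402915/15145 ≈ 9.3260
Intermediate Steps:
B = ⅙ (B = 1/6 = ⅙ ≈ 0.16667)
√((73 + (5 + 4)²*B) + 14369/30290) = √((73 + (5 + 4)²*(⅙)) + 14369/30290) = √((73 + 9²*(⅙)) + 14369*(1/30290)) = √((73 + 81*(⅙)) + 14369/30290) = √((73 + 27/2) + 14369/30290) = √(173/2 + 14369/30290) = √(1317227/15145) = √19949402915/15145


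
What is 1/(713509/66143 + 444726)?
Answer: 66143/29416225327 ≈ 2.2485e-6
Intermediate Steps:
1/(713509/66143 + 444726) = 1/(29416225327/66143) = 66143/29416225327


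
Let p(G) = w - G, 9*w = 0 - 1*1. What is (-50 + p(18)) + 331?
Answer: 2366/9 ≈ 262.89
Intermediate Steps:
w = -⅑ (w = (0 - 1*1)/9 = (0 - 1)/9 = (⅑)*(-1) = -⅑ ≈ -0.11111)
p(G) = -⅑ - G
(-50 + p(18)) + 331 = (-50 + (-⅑ - 1*18)) + 331 = (-50 + (-⅑ - 18)) + 331 = (-50 - 163/9) + 331 = -613/9 + 331 = 2366/9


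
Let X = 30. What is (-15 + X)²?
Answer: 225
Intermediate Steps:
(-15 + X)² = (-15 + 30)² = 15² = 225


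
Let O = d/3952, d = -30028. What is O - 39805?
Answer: -39334847/988 ≈ -39813.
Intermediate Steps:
O = -7507/988 (O = -30028/3952 = -30028*1/3952 = -7507/988 ≈ -7.5982)
O - 39805 = -7507/988 - 39805 = -39334847/988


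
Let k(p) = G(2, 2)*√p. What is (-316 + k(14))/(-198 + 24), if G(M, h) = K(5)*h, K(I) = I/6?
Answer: 158/87 - 5*√14/522 ≈ 1.7803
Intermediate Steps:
K(I) = I/6 (K(I) = I*(⅙) = I/6)
G(M, h) = 5*h/6 (G(M, h) = ((⅙)*5)*h = 5*h/6)
k(p) = 5*√p/3 (k(p) = ((⅚)*2)*√p = 5*√p/3)
(-316 + k(14))/(-198 + 24) = (-316 + 5*√14/3)/(-198 + 24) = (-316 + 5*√14/3)/(-174) = (-316 + 5*√14/3)*(-1/174) = 158/87 - 5*√14/522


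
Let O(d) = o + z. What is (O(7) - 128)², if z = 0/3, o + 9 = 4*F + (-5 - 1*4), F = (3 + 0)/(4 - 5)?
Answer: 24964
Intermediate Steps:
F = -3 (F = 3/(-1) = 3*(-1) = -3)
o = -30 (o = -9 + (4*(-3) + (-5 - 1*4)) = -9 + (-12 + (-5 - 4)) = -9 + (-12 - 9) = -9 - 21 = -30)
z = 0 (z = 0*(⅓) = 0)
O(d) = -30 (O(d) = -30 + 0 = -30)
(O(7) - 128)² = (-30 - 128)² = (-158)² = 24964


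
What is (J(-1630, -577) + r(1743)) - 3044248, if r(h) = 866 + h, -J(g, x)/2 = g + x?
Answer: -3037225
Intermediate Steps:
J(g, x) = -2*g - 2*x (J(g, x) = -2*(g + x) = -2*g - 2*x)
(J(-1630, -577) + r(1743)) - 3044248 = ((-2*(-1630) - 2*(-577)) + (866 + 1743)) - 3044248 = ((3260 + 1154) + 2609) - 3044248 = (4414 + 2609) - 3044248 = 7023 - 3044248 = -3037225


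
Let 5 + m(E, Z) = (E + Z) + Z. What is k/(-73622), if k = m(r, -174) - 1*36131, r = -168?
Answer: 18326/36811 ≈ 0.49784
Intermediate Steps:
m(E, Z) = -5 + E + 2*Z (m(E, Z) = -5 + ((E + Z) + Z) = -5 + (E + 2*Z) = -5 + E + 2*Z)
k = -36652 (k = (-5 - 168 + 2*(-174)) - 1*36131 = (-5 - 168 - 348) - 36131 = -521 - 36131 = -36652)
k/(-73622) = -36652/(-73622) = -36652*(-1/73622) = 18326/36811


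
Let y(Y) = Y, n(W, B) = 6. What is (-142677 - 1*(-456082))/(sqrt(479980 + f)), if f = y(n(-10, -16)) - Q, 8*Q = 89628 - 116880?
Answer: 62681*sqrt(1933570)/193357 ≈ 450.77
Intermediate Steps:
Q = -6813/2 (Q = (89628 - 116880)/8 = (1/8)*(-27252) = -6813/2 ≈ -3406.5)
f = 6825/2 (f = 6 - 1*(-6813/2) = 6 + 6813/2 = 6825/2 ≈ 3412.5)
(-142677 - 1*(-456082))/(sqrt(479980 + f)) = (-142677 - 1*(-456082))/(sqrt(479980 + 6825/2)) = (-142677 + 456082)/(sqrt(966785/2)) = 313405/((sqrt(1933570)/2)) = 313405*(sqrt(1933570)/966785) = 62681*sqrt(1933570)/193357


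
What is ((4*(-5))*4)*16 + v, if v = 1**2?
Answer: -1279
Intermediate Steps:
v = 1
((4*(-5))*4)*16 + v = ((4*(-5))*4)*16 + 1 = -20*4*16 + 1 = -80*16 + 1 = -1280 + 1 = -1279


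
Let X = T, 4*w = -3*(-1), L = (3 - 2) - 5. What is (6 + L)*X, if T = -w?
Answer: -3/2 ≈ -1.5000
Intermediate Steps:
L = -4 (L = 1 - 5 = -4)
w = ¾ (w = (-3*(-1))/4 = (¼)*3 = ¾ ≈ 0.75000)
T = -¾ (T = -1*¾ = -¾ ≈ -0.75000)
X = -¾ ≈ -0.75000
(6 + L)*X = (6 - 4)*(-¾) = 2*(-¾) = -3/2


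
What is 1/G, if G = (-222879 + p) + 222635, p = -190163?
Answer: -1/190407 ≈ -5.2519e-6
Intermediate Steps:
G = -190407 (G = (-222879 - 190163) + 222635 = -413042 + 222635 = -190407)
1/G = 1/(-190407) = -1/190407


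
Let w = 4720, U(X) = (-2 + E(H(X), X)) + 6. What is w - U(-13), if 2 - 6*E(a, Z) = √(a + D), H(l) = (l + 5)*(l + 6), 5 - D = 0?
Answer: 14147/3 + √61/6 ≈ 4717.0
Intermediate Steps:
D = 5 (D = 5 - 1*0 = 5 + 0 = 5)
H(l) = (5 + l)*(6 + l)
E(a, Z) = ⅓ - √(5 + a)/6 (E(a, Z) = ⅓ - √(a + 5)/6 = ⅓ - √(5 + a)/6)
U(X) = 13/3 - √(35 + X² + 11*X)/6 (U(X) = (-2 + (⅓ - √(5 + (30 + X² + 11*X))/6)) + 6 = (-2 + (⅓ - √(35 + X² + 11*X)/6)) + 6 = (-5/3 - √(35 + X² + 11*X)/6) + 6 = 13/3 - √(35 + X² + 11*X)/6)
w - U(-13) = 4720 - (13/3 - √(35 + (-13)² + 11*(-13))/6) = 4720 - (13/3 - √(35 + 169 - 143)/6) = 4720 - (13/3 - √61/6) = 4720 + (-13/3 + √61/6) = 14147/3 + √61/6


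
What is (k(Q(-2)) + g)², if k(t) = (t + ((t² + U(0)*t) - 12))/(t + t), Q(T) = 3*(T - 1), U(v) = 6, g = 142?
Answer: 180625/9 ≈ 20069.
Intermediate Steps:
Q(T) = -3 + 3*T (Q(T) = 3*(-1 + T) = -3 + 3*T)
k(t) = (-12 + t² + 7*t)/(2*t) (k(t) = (t + ((t² + 6*t) - 12))/(t + t) = (t + (-12 + t² + 6*t))/((2*t)) = (-12 + t² + 7*t)*(1/(2*t)) = (-12 + t² + 7*t)/(2*t))
(k(Q(-2)) + g)² = ((-12 + (-3 + 3*(-2))*(7 + (-3 + 3*(-2))))/(2*(-3 + 3*(-2))) + 142)² = ((-12 + (-3 - 6)*(7 + (-3 - 6)))/(2*(-3 - 6)) + 142)² = ((½)*(-12 - 9*(7 - 9))/(-9) + 142)² = ((½)*(-⅑)*(-12 - 9*(-2)) + 142)² = ((½)*(-⅑)*(-12 + 18) + 142)² = ((½)*(-⅑)*6 + 142)² = (-⅓ + 142)² = (425/3)² = 180625/9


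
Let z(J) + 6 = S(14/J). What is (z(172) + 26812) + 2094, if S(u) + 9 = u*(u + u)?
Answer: 106838967/3698 ≈ 28891.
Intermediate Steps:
S(u) = -9 + 2*u² (S(u) = -9 + u*(u + u) = -9 + u*(2*u) = -9 + 2*u²)
z(J) = -15 + 392/J² (z(J) = -6 + (-9 + 2*(14/J)²) = -6 + (-9 + 2*(196/J²)) = -6 + (-9 + 392/J²) = -15 + 392/J²)
(z(172) + 26812) + 2094 = ((-15 + 392/172²) + 26812) + 2094 = ((-15 + 392*(1/29584)) + 26812) + 2094 = ((-15 + 49/3698) + 26812) + 2094 = (-55421/3698 + 26812) + 2094 = 99095355/3698 + 2094 = 106838967/3698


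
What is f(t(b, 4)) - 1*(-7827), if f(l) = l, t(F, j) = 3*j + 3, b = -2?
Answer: 7842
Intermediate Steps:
t(F, j) = 3 + 3*j
f(t(b, 4)) - 1*(-7827) = (3 + 3*4) - 1*(-7827) = (3 + 12) + 7827 = 15 + 7827 = 7842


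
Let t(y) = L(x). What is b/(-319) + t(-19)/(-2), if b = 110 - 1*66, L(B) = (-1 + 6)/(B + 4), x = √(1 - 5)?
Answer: -37/58 + I/4 ≈ -0.63793 + 0.25*I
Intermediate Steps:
x = 2*I (x = √(-4) = 2*I ≈ 2.0*I)
L(B) = 5/(4 + B)
t(y) = (4 - 2*I)/4 (t(y) = 5/(4 + 2*I) = 5*((4 - 2*I)/20) = (4 - 2*I)/4)
b = 44 (b = 110 - 66 = 44)
b/(-319) + t(-19)/(-2) = 44/(-319) + (1 - I/2)/(-2) = 44*(-1/319) + (1 - I/2)*(-½) = -4/29 + (-½ + I/4) = -37/58 + I/4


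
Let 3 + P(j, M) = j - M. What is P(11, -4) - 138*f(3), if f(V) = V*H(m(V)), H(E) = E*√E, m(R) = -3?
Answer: 12 + 1242*I*√3 ≈ 12.0 + 2151.2*I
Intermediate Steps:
H(E) = E^(3/2)
P(j, M) = -3 + j - M (P(j, M) = -3 + (j - M) = -3 + j - M)
f(V) = -3*I*V*√3 (f(V) = V*(-3)^(3/2) = V*(-3*I*√3) = -3*I*V*√3)
P(11, -4) - 138*f(3) = (-3 + 11 - 1*(-4)) - (-414)*I*3*√3 = (-3 + 11 + 4) - (-1242)*I*√3 = 12 + 1242*I*√3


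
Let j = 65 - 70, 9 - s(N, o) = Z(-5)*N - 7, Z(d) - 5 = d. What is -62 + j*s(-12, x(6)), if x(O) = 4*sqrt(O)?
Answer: -142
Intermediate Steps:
Z(d) = 5 + d
s(N, o) = 16 (s(N, o) = 9 - ((5 - 5)*N - 7) = 9 - (0*N - 7) = 9 - (0 - 7) = 9 - 1*(-7) = 9 + 7 = 16)
j = -5
-62 + j*s(-12, x(6)) = -62 - 5*16 = -62 - 80 = -142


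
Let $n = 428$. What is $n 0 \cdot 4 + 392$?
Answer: $392$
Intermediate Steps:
$n 0 \cdot 4 + 392 = 428 \cdot 0 \cdot 4 + 392 = 428 \cdot 0 + 392 = 0 + 392 = 392$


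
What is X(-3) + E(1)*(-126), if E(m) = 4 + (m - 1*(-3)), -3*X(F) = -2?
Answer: -3022/3 ≈ -1007.3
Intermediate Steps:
X(F) = ⅔ (X(F) = -⅓*(-2) = ⅔)
E(m) = 7 + m (E(m) = 4 + (m + 3) = 4 + (3 + m) = 7 + m)
X(-3) + E(1)*(-126) = ⅔ + (7 + 1)*(-126) = ⅔ + 8*(-126) = ⅔ - 1008 = -3022/3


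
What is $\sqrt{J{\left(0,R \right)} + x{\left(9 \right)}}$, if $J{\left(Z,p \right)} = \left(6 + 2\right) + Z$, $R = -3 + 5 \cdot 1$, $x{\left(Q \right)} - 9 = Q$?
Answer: $\sqrt{26} \approx 5.099$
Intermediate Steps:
$x{\left(Q \right)} = 9 + Q$
$R = 2$ ($R = -3 + 5 = 2$)
$J{\left(Z,p \right)} = 8 + Z$
$\sqrt{J{\left(0,R \right)} + x{\left(9 \right)}} = \sqrt{\left(8 + 0\right) + \left(9 + 9\right)} = \sqrt{8 + 18} = \sqrt{26}$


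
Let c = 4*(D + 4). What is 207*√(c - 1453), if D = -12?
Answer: 621*I*√165 ≈ 7976.9*I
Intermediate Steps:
c = -32 (c = 4*(-12 + 4) = 4*(-8) = -32)
207*√(c - 1453) = 207*√(-32 - 1453) = 207*√(-1485) = 207*(3*I*√165) = 621*I*√165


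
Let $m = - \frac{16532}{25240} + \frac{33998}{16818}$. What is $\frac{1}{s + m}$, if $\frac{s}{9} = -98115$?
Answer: $- \frac{53060790}{46854462188357} \approx -1.1325 \cdot 10^{-6}$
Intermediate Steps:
$m = \frac{72509293}{53060790}$ ($m = \left(-16532\right) \frac{1}{25240} + 33998 \cdot \frac{1}{16818} = - \frac{4133}{6310} + \frac{16999}{8409} = \frac{72509293}{53060790} \approx 1.3665$)
$s = -883035$ ($s = 9 \left(-98115\right) = -883035$)
$\frac{1}{s + m} = \frac{1}{-883035 + \frac{72509293}{53060790}} = \frac{1}{- \frac{46854462188357}{53060790}} = - \frac{53060790}{46854462188357}$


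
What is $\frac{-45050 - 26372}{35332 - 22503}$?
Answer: $- \frac{71422}{12829} \approx -5.5672$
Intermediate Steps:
$\frac{-45050 - 26372}{35332 - 22503} = - \frac{71422}{12829}$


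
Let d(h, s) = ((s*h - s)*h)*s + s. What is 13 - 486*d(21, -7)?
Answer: -9998465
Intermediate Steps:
d(h, s) = s + h*s*(-s + h*s) (d(h, s) = ((h*s - s)*h)*s + s = ((-s + h*s)*h)*s + s = (h*(-s + h*s))*s + s = h*s*(-s + h*s) + s = s + h*s*(-s + h*s))
13 - 486*d(21, -7) = 13 - (-3402)*(1 - 7*21² - 1*21*(-7)) = 13 - (-3402)*(1 - 7*441 + 147) = 13 - (-3402)*(1 - 3087 + 147) = 13 - (-3402)*(-2939) = 13 - 486*20573 = 13 - 9998478 = -9998465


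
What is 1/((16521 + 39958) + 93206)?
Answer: 1/149685 ≈ 6.6807e-6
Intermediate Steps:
1/((16521 + 39958) + 93206) = 1/(56479 + 93206) = 1/149685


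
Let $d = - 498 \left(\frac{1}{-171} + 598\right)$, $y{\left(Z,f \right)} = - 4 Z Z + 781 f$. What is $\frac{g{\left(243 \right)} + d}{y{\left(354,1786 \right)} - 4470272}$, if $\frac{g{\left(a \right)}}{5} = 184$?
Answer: $\frac{8461111}{101935095} \approx 0.083005$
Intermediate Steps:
$y{\left(Z,f \right)} = - 4 Z^{2} + 781 f$
$g{\left(a \right)} = 920$ ($g{\left(a \right)} = 5 \cdot 184 = 920$)
$d = - \frac{16974662}{57}$ ($d = - 498 \left(- \frac{1}{171} + 598\right) = \left(-498\right) \frac{102257}{171} = - \frac{16974662}{57} \approx -2.978 \cdot 10^{5}$)
$\frac{g{\left(243 \right)} + d}{y{\left(354,1786 \right)} - 4470272} = \frac{920 - \frac{16974662}{57}}{\left(- 4 \cdot 354^{2} + 781 \cdot 1786\right) - 4470272} = - \frac{16922222}{57 \left(\left(\left(-4\right) 125316 + 1394866\right) - 4470272\right)} = - \frac{16922222}{57 \left(\left(-501264 + 1394866\right) - 4470272\right)} = - \frac{16922222}{57 \left(893602 - 4470272\right)} = - \frac{16922222}{57 \left(-3576670\right)} = \left(- \frac{16922222}{57}\right) \left(- \frac{1}{3576670}\right) = \frac{8461111}{101935095}$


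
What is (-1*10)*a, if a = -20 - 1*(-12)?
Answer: 80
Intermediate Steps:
a = -8 (a = -20 + 12 = -8)
(-1*10)*a = -1*10*(-8) = -10*(-8) = 80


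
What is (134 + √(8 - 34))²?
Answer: (134 + I*√26)² ≈ 17930.0 + 1366.5*I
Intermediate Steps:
(134 + √(8 - 34))² = (134 + √(-26))² = (134 + I*√26)²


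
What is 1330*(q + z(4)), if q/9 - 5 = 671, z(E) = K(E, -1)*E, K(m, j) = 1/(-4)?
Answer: 8090390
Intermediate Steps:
K(m, j) = -1/4
z(E) = -E/4
q = 6084 (q = 45 + 9*671 = 45 + 6039 = 6084)
1330*(q + z(4)) = 1330*(6084 - 1/4*4) = 1330*(6084 - 1) = 1330*6083 = 8090390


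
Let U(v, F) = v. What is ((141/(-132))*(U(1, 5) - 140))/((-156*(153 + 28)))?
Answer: -6533/1242384 ≈ -0.0052584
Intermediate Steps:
((141/(-132))*(U(1, 5) - 140))/((-156*(153 + 28))) = ((141/(-132))*(1 - 140))/((-156*(153 + 28))) = ((141*(-1/132))*(-139))/((-156*181)) = -47/44*(-139)/(-28236) = (6533/44)*(-1/28236) = -6533/1242384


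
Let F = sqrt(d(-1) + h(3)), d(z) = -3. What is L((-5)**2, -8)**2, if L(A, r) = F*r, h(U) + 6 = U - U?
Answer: -576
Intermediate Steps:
h(U) = -6 (h(U) = -6 + (U - U) = -6 + 0 = -6)
F = 3*I (F = sqrt(-3 - 6) = sqrt(-9) = 3*I ≈ 3.0*I)
L(A, r) = 3*I*r (L(A, r) = (3*I)*r = 3*I*r)
L((-5)**2, -8)**2 = (3*I*(-8))**2 = (-24*I)**2 = -576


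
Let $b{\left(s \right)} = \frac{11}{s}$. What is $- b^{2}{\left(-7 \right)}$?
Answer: $- \frac{121}{49} \approx -2.4694$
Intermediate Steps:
$- b^{2}{\left(-7 \right)} = - \left(\frac{11}{-7}\right)^{2} = - \left(11 \left(- \frac{1}{7}\right)\right)^{2} = - \left(- \frac{11}{7}\right)^{2} = \left(-1\right) \frac{121}{49} = - \frac{121}{49}$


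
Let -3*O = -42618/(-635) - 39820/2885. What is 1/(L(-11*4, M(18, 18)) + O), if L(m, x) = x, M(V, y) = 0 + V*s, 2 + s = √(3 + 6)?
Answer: 1099185/251884 ≈ 4.3639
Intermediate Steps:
s = 1 (s = -2 + √(3 + 6) = -2 + √9 = -2 + 3 = 1)
M(V, y) = V (M(V, y) = 0 + V*1 = 0 + V = V)
O = -19533446/1099185 (O = -(-42618/(-635) - 39820/2885)/3 = -(-42618*(-1/635) - 39820*1/2885)/3 = -(42618/635 - 7964/577)/3 = -⅓*19533446/366395 = -19533446/1099185 ≈ -17.771)
1/(L(-11*4, M(18, 18)) + O) = 1/(18 - 19533446/1099185) = 1/(251884/1099185) = 1099185/251884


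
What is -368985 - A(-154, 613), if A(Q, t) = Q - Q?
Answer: -368985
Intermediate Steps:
A(Q, t) = 0
-368985 - A(-154, 613) = -368985 - 1*0 = -368985 + 0 = -368985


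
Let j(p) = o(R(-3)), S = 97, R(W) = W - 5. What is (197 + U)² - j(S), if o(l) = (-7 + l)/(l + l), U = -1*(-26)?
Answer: 795649/16 ≈ 49728.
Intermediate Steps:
R(W) = -5 + W
U = 26
o(l) = (-7 + l)/(2*l) (o(l) = (-7 + l)/((2*l)) = (-7 + l)*(1/(2*l)) = (-7 + l)/(2*l))
j(p) = 15/16 (j(p) = (-7 + (-5 - 3))/(2*(-5 - 3)) = (½)*(-7 - 8)/(-8) = (½)*(-⅛)*(-15) = 15/16)
(197 + U)² - j(S) = (197 + 26)² - 1*15/16 = 223² - 15/16 = 49729 - 15/16 = 795649/16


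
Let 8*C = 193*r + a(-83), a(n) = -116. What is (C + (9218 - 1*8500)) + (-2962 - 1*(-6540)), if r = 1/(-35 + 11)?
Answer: 821855/192 ≈ 4280.5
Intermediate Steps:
r = -1/24 (r = 1/(-24) = -1/24 ≈ -0.041667)
C = -2977/192 (C = (193*(-1/24) - 116)/8 = (-193/24 - 116)/8 = (⅛)*(-2977/24) = -2977/192 ≈ -15.505)
(C + (9218 - 1*8500)) + (-2962 - 1*(-6540)) = (-2977/192 + (9218 - 1*8500)) + (-2962 - 1*(-6540)) = (-2977/192 + (9218 - 8500)) + (-2962 + 6540) = (-2977/192 + 718) + 3578 = 134879/192 + 3578 = 821855/192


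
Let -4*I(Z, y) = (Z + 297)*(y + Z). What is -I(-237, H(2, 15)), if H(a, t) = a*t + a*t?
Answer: -2655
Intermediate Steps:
H(a, t) = 2*a*t
I(Z, y) = -(297 + Z)*(Z + y)/4 (I(Z, y) = -(Z + 297)*(y + Z)/4 = -(297 + Z)*(Z + y)/4)
-I(-237, H(2, 15)) = -(-297/4*(-237) - 297*2*15/2 - 1/4*(-237)**2 - 1/4*(-237)*2*2*15) = -(70389/4 - 297/4*60 - 1/4*56169 - 1/4*(-237)*60) = -(70389/4 - 4455 - 56169/4 + 3555) = -1*2655 = -2655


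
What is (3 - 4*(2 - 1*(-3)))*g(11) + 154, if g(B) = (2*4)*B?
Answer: -1342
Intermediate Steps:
g(B) = 8*B
(3 - 4*(2 - 1*(-3)))*g(11) + 154 = (3 - 4*(2 - 1*(-3)))*(8*11) + 154 = (3 - 4*(2 + 3))*88 + 154 = (3 - 4*5)*88 + 154 = (3 - 20)*88 + 154 = -17*88 + 154 = -1496 + 154 = -1342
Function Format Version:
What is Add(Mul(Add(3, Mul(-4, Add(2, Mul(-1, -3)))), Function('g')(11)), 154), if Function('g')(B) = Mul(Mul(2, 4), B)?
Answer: -1342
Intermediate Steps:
Function('g')(B) = Mul(8, B)
Add(Mul(Add(3, Mul(-4, Add(2, Mul(-1, -3)))), Function('g')(11)), 154) = Add(Mul(Add(3, Mul(-4, Add(2, Mul(-1, -3)))), Mul(8, 11)), 154) = Add(Mul(Add(3, Mul(-4, Add(2, 3))), 88), 154) = Add(Mul(Add(3, Mul(-4, 5)), 88), 154) = Add(Mul(Add(3, -20), 88), 154) = Add(Mul(-17, 88), 154) = Add(-1496, 154) = -1342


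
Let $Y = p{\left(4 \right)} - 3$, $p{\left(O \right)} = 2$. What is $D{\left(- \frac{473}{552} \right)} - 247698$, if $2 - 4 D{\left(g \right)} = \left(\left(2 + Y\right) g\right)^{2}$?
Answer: $- \frac{301897899889}{1218816} \approx -2.477 \cdot 10^{5}$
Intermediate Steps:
$Y = -1$ ($Y = 2 - 3 = -1$)
$D{\left(g \right)} = \frac{1}{2} - \frac{g^{2}}{4}$ ($D{\left(g \right)} = \frac{1}{2} - \frac{\left(\left(2 - 1\right) g\right)^{2}}{4} = \frac{1}{2} - \frac{\left(1 g\right)^{2}}{4} = \frac{1}{2} - \frac{g^{2}}{4}$)
$D{\left(- \frac{473}{552} \right)} - 247698 = \left(\frac{1}{2} - \frac{\left(- \frac{473}{552}\right)^{2}}{4}\right) - 247698 = \left(\frac{1}{2} - \frac{223729}{1218816}\right) - 247698 = \frac{385679}{1218816} - 247698 = - \frac{301897899889}{1218816}$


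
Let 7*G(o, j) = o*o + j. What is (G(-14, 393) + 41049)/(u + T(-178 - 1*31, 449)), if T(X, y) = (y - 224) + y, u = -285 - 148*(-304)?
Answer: 287932/317667 ≈ 0.90640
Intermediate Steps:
u = 44707 (u = -285 + 44992 = 44707)
T(X, y) = -224 + 2*y (T(X, y) = (-224 + y) + y = -224 + 2*y)
G(o, j) = j/7 + o**2/7 (G(o, j) = (o*o + j)/7 = (o**2 + j)/7 = (j + o**2)/7 = j/7 + o**2/7)
(G(-14, 393) + 41049)/(u + T(-178 - 1*31, 449)) = (((1/7)*393 + (1/7)*(-14)**2) + 41049)/(44707 + (-224 + 2*449)) = ((393/7 + (1/7)*196) + 41049)/(44707 + (-224 + 898)) = ((393/7 + 28) + 41049)/(44707 + 674) = (589/7 + 41049)/45381 = (287932/7)*(1/45381) = 287932/317667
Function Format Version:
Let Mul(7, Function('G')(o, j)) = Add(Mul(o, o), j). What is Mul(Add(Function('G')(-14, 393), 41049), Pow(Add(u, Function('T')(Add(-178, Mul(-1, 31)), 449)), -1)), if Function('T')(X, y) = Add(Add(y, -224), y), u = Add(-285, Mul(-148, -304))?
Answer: Rational(287932, 317667) ≈ 0.90640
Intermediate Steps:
u = 44707 (u = Add(-285, 44992) = 44707)
Function('T')(X, y) = Add(-224, Mul(2, y)) (Function('T')(X, y) = Add(Add(-224, y), y) = Add(-224, Mul(2, y)))
Function('G')(o, j) = Add(Mul(Rational(1, 7), j), Mul(Rational(1, 7), Pow(o, 2))) (Function('G')(o, j) = Mul(Rational(1, 7), Add(Mul(o, o), j)) = Mul(Rational(1, 7), Add(Pow(o, 2), j)) = Mul(Rational(1, 7), Add(j, Pow(o, 2))) = Add(Mul(Rational(1, 7), j), Mul(Rational(1, 7), Pow(o, 2))))
Mul(Add(Function('G')(-14, 393), 41049), Pow(Add(u, Function('T')(Add(-178, Mul(-1, 31)), 449)), -1)) = Mul(Add(Add(Mul(Rational(1, 7), 393), Mul(Rational(1, 7), Pow(-14, 2))), 41049), Pow(Add(44707, Add(-224, Mul(2, 449))), -1)) = Mul(Add(Add(Rational(393, 7), Mul(Rational(1, 7), 196)), 41049), Pow(Add(44707, Add(-224, 898)), -1)) = Mul(Add(Add(Rational(393, 7), 28), 41049), Pow(Add(44707, 674), -1)) = Mul(Add(Rational(589, 7), 41049), Pow(45381, -1)) = Mul(Rational(287932, 7), Rational(1, 45381)) = Rational(287932, 317667)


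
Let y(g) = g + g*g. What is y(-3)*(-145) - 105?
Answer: -975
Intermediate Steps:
y(g) = g + g**2
y(-3)*(-145) - 105 = -3*(1 - 3)*(-145) - 105 = -3*(-2)*(-145) - 105 = 6*(-145) - 105 = -870 - 105 = -975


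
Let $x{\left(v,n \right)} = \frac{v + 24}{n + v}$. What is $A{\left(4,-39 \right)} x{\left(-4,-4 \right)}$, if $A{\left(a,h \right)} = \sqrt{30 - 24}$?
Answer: $- \frac{5 \sqrt{6}}{2} \approx -6.1237$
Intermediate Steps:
$x{\left(v,n \right)} = \frac{24 + v}{n + v}$
$A{\left(a,h \right)} = \sqrt{6}$
$A{\left(4,-39 \right)} x{\left(-4,-4 \right)} = \sqrt{6} \frac{24 - 4}{-4 - 4} = \sqrt{6} \frac{1}{-8} \cdot 20 = \sqrt{6} \left(\left(- \frac{1}{8}\right) 20\right) = \sqrt{6} \left(- \frac{5}{2}\right) = - \frac{5 \sqrt{6}}{2}$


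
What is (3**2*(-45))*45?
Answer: -18225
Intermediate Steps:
(3**2*(-45))*45 = (9*(-45))*45 = -405*45 = -18225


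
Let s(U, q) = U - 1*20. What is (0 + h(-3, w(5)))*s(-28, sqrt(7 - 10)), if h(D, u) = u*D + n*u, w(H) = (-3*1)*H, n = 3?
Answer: 0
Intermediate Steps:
w(H) = -3*H
h(D, u) = 3*u + D*u (h(D, u) = u*D + 3*u = D*u + 3*u = 3*u + D*u)
s(U, q) = -20 + U (s(U, q) = U - 20 = -20 + U)
(0 + h(-3, w(5)))*s(-28, sqrt(7 - 10)) = (0 + (-3*5)*(3 - 3))*(-20 - 28) = (0 - 15*0)*(-48) = (0 + 0)*(-48) = 0*(-48) = 0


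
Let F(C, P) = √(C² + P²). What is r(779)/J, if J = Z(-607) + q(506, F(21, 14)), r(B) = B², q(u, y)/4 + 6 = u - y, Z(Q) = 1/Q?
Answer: 447179550865513/1470038339793 + 6260518869052*√13/1470038339793 ≈ 319.55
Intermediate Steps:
q(u, y) = -24 - 4*y + 4*u (q(u, y) = -24 + 4*(u - y) = -24 + (-4*y + 4*u) = -24 - 4*y + 4*u)
J = 1213999/607 - 28*√13 (J = 1/(-607) + (-24 - 4*√(21² + 14²) + 4*506) = -1/607 + (-24 - 4*√(441 + 196) + 2024) = -1/607 + (-24 - 28*√13 + 2024) = -1/607 + (2000 - 28*√13) = 1213999/607 - 28*√13 ≈ 1899.0)
r(779)/J = 779²/(1213999/607 - 28*√13) = 606841/(1213999/607 - 28*√13)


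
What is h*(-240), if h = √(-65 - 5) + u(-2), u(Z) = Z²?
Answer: -960 - 240*I*√70 ≈ -960.0 - 2008.0*I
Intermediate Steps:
h = 4 + I*√70 (h = √(-65 - 5) + (-2)² = √(-70) + 4 = I*√70 + 4 = 4 + I*√70 ≈ 4.0 + 8.3666*I)
h*(-240) = (4 + I*√70)*(-240) = -960 - 240*I*√70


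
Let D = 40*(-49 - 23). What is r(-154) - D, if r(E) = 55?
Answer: 2935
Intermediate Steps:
D = -2880 (D = 40*(-72) = -2880)
r(-154) - D = 55 - 1*(-2880) = 55 + 2880 = 2935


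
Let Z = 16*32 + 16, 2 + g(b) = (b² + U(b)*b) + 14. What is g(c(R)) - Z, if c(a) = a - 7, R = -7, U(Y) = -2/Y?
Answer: -322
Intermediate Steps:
c(a) = -7 + a
g(b) = 10 + b² (g(b) = -2 + ((b² + (-2/b)*b) + 14) = -2 + ((b² - 2) + 14) = -2 + ((-2 + b²) + 14) = -2 + (12 + b²) = 10 + b²)
Z = 528 (Z = 512 + 16 = 528)
g(c(R)) - Z = (10 + (-7 - 7)²) - 1*528 = (10 + (-14)²) - 528 = (10 + 196) - 528 = 206 - 528 = -322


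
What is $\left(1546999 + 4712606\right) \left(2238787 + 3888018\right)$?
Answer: $38351379212025$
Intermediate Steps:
$\left(1546999 + 4712606\right) \left(2238787 + 3888018\right) = 6259605 \cdot 6126805 = 38351379212025$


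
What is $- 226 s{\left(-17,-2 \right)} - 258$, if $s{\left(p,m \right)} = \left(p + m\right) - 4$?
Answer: $4940$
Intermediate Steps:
$s{\left(p,m \right)} = -4 + m + p$ ($s{\left(p,m \right)} = \left(m + p\right) - 4 = -4 + m + p$)
$- 226 s{\left(-17,-2 \right)} - 258 = - 226 \left(-4 - 2 - 17\right) - 258 = \left(-226\right) \left(-23\right) - 258 = 5198 - 258 = 4940$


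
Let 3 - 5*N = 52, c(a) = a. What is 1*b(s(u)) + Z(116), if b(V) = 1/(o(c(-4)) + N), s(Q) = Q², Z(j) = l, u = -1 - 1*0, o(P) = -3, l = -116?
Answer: -7429/64 ≈ -116.08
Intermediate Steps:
N = -49/5 (N = ⅗ - ⅕*52 = ⅗ - 52/5 = -49/5 ≈ -9.8000)
u = -1 (u = -1 + 0 = -1)
Z(j) = -116
b(V) = -5/64 (b(V) = 1/(-3 - 49/5) = 1/(-64/5) = -5/64)
1*b(s(u)) + Z(116) = 1*(-5/64) - 116 = -5/64 - 116 = -7429/64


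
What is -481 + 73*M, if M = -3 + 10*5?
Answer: 2950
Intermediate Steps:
M = 47 (M = -3 + 50 = 47)
-481 + 73*M = -481 + 73*47 = -481 + 3431 = 2950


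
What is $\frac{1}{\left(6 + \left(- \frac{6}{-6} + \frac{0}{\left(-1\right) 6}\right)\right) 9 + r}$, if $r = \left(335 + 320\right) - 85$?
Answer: $\frac{1}{633} \approx 0.0015798$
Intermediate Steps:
$r = 570$ ($r = 655 - 85 = 570$)
$\frac{1}{\left(6 + \left(- \frac{6}{-6} + \frac{0}{\left(-1\right) 6}\right)\right) 9 + r} = \frac{1}{\left(6 + \left(- \frac{6}{-6} + \frac{0}{\left(-1\right) 6}\right)\right) 9 + 570} = \frac{1}{\left(6 + \left(\left(-6\right) \left(- \frac{1}{6}\right) + \frac{0}{-6}\right)\right) 9 + 570} = \frac{1}{\left(6 + \left(1 + 0 \left(- \frac{1}{6}\right)\right)\right) 9 + 570} = \frac{1}{\left(6 + \left(1 + 0\right)\right) 9 + 570} = \frac{1}{\left(6 + 1\right) 9 + 570} = \frac{1}{7 \cdot 9 + 570} = \frac{1}{63 + 570} = \frac{1}{633}$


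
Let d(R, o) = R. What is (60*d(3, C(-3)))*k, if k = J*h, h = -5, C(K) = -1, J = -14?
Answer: 12600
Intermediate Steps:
k = 70 (k = -14*(-5) = 70)
(60*d(3, C(-3)))*k = (60*3)*70 = 180*70 = 12600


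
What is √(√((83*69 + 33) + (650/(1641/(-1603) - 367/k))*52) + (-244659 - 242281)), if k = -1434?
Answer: 2*√(-2243703764744935 + 135761*I*√44076860677515)/135761 ≈ 0.14016 + 697.81*I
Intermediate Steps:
√(√((83*69 + 33) + (650/(1641/(-1603) - 367/k))*52) + (-244659 - 242281)) = √(√((83*69 + 33) + (650/(1641/(-1603) - 367/(-1434)))*52) + (-244659 - 242281)) = √(√((5727 + 33) + (650/(1641*(-1/1603) - 367*(-1/1434)))*52) - 486940) = √(√(5760 + (650/(-1641/1603 + 367/1434))*52) - 486940) = √(√(5760 + (650/(-1764893/2298702))*52) - 486940) = √(√(5760 + (650*(-2298702/1764893))*52) - 486940) = √(√(5760 - 114935100/135761*52) - 486940) = √(√(5760 - 5976625200/135761) - 486940) = √(√(-5194641840/135761) - 486940) = √(4*I*√44076860677515/135761 - 486940) = √(-486940 + 4*I*√44076860677515/135761)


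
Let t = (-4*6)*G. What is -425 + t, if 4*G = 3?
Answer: -443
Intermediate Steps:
G = ¾ (G = (¼)*3 = ¾ ≈ 0.75000)
t = -18 (t = -4*6*(¾) = -24*¾ = -18)
-425 + t = -425 - 18 = -443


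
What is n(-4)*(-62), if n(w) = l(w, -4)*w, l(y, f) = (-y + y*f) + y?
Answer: 3968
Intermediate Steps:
l(y, f) = f*y (l(y, f) = (-y + f*y) + y = f*y)
n(w) = -4*w² (n(w) = (-4*w)*w = -4*w²)
n(-4)*(-62) = -4*(-4)²*(-62) = -4*16*(-62) = -64*(-62) = 3968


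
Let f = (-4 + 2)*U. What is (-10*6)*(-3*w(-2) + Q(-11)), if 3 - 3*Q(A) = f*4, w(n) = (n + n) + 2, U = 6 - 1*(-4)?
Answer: -2020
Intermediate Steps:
U = 10 (U = 6 + 4 = 10)
w(n) = 2 + 2*n (w(n) = 2*n + 2 = 2 + 2*n)
f = -20 (f = (-4 + 2)*10 = -2*10 = -20)
Q(A) = 83/3 (Q(A) = 1 - (-20)*4/3 = 1 - 1/3*(-80) = 1 + 80/3 = 83/3)
(-10*6)*(-3*w(-2) + Q(-11)) = (-10*6)*(-3*(2 + 2*(-2)) + 83/3) = -60*(-3*(2 - 4) + 83/3) = -60*(-3*(-2) + 83/3) = -60*(6 + 83/3) = -60*101/3 = -2020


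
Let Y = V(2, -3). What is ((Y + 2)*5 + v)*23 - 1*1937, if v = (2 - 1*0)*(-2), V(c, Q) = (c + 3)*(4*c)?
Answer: 2801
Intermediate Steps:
V(c, Q) = 4*c*(3 + c) (V(c, Q) = (3 + c)*(4*c) = 4*c*(3 + c))
v = -4 (v = (2 + 0)*(-2) = 2*(-2) = -4)
Y = 40 (Y = 4*2*(3 + 2) = 4*2*5 = 40)
((Y + 2)*5 + v)*23 - 1*1937 = ((40 + 2)*5 - 4)*23 - 1*1937 = (42*5 - 4)*23 - 1937 = (210 - 4)*23 - 1937 = 206*23 - 1937 = 4738 - 1937 = 2801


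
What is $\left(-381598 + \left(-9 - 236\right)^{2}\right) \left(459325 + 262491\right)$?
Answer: $-232116536568$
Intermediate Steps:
$\left(-381598 + \left(-9 - 236\right)^{2}\right) \left(459325 + 262491\right) = \left(-381598 + \left(-245\right)^{2}\right) 721816 = \left(-381598 + 60025\right) 721816 = \left(-321573\right) 721816 = -232116536568$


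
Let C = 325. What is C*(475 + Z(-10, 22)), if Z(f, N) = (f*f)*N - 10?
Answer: 866125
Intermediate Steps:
Z(f, N) = -10 + N*f² (Z(f, N) = f²*N - 10 = N*f² - 10 = -10 + N*f²)
C*(475 + Z(-10, 22)) = 325*(475 + (-10 + 22*(-10)²)) = 325*(475 + (-10 + 22*100)) = 325*(475 + (-10 + 2200)) = 325*(475 + 2190) = 325*2665 = 866125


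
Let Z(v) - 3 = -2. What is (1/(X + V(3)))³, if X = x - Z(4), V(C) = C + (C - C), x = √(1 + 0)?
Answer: 1/27 ≈ 0.037037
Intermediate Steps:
Z(v) = 1 (Z(v) = 3 - 2 = 1)
x = 1 (x = √1 = 1)
V(C) = C (V(C) = C + 0 = C)
X = 0 (X = 1 - 1*1 = 1 - 1 = 0)
(1/(X + V(3)))³ = (1/(0 + 3))³ = (1/3)³ = (⅓)³ = 1/27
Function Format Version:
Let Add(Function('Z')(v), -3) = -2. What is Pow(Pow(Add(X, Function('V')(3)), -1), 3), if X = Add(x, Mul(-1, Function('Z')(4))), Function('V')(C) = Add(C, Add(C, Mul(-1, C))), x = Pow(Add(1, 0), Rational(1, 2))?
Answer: Rational(1, 27) ≈ 0.037037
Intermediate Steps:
Function('Z')(v) = 1 (Function('Z')(v) = Add(3, -2) = 1)
x = 1 (x = Pow(1, Rational(1, 2)) = 1)
Function('V')(C) = C (Function('V')(C) = Add(C, 0) = C)
X = 0 (X = Add(1, Mul(-1, 1)) = Add(1, -1) = 0)
Pow(Pow(Add(X, Function('V')(3)), -1), 3) = Pow(Pow(Add(0, 3), -1), 3) = Pow(Pow(3, -1), 3) = Pow(Rational(1, 3), 3) = Rational(1, 27)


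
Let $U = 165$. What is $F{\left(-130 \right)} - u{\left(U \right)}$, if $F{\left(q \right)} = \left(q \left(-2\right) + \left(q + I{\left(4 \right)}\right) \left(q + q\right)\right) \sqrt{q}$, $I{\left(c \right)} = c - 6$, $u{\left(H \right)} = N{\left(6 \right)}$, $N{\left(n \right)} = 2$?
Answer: $-2 + 34580 i \sqrt{130} \approx -2.0 + 3.9427 \cdot 10^{5} i$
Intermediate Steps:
$u{\left(H \right)} = 2$
$I{\left(c \right)} = -6 + c$ ($I{\left(c \right)} = c - 6 = -6 + c$)
$F{\left(q \right)} = \sqrt{q} \left(- 2 q + 2 q \left(-2 + q\right)\right)$ ($F{\left(q \right)} = \left(q \left(-2\right) + \left(q + \left(-6 + 4\right)\right) \left(q + q\right)\right) \sqrt{q} = \left(- 2 q + \left(q - 2\right) 2 q\right) \sqrt{q} = \left(- 2 q + \left(-2 + q\right) 2 q\right) \sqrt{q} = \left(- 2 q + 2 q \left(-2 + q\right)\right) \sqrt{q} = \sqrt{q} \left(- 2 q + 2 q \left(-2 + q\right)\right)$)
$F{\left(-130 \right)} - u{\left(U \right)} = 2 \left(-130\right)^{\frac{3}{2}} \left(-3 - 130\right) - 2 = 2 \left(- 130 i \sqrt{130}\right) \left(-133\right) - 2 = 34580 i \sqrt{130} - 2 = -2 + 34580 i \sqrt{130}$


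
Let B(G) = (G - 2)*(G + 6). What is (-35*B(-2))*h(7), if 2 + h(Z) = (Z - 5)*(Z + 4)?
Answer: 11200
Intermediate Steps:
B(G) = (-2 + G)*(6 + G)
h(Z) = -2 + (-5 + Z)*(4 + Z) (h(Z) = -2 + (Z - 5)*(Z + 4) = -2 + (-5 + Z)*(4 + Z))
(-35*B(-2))*h(7) = (-35*(-12 + (-2)² + 4*(-2)))*(-22 + 7² - 1*7) = (-35*(-12 + 4 - 8))*(-22 + 49 - 7) = -35*(-16)*20 = 560*20 = 11200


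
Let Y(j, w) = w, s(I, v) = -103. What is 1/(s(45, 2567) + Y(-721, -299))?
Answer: -1/402 ≈ -0.0024876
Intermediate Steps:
1/(s(45, 2567) + Y(-721, -299)) = 1/(-103 - 299) = 1/(-402) = -1/402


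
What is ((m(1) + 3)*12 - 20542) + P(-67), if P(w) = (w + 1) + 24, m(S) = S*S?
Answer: -20536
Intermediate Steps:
m(S) = S**2
P(w) = 25 + w (P(w) = (1 + w) + 24 = 25 + w)
((m(1) + 3)*12 - 20542) + P(-67) = ((1**2 + 3)*12 - 20542) + (25 - 67) = ((1 + 3)*12 - 20542) - 42 = (4*12 - 20542) - 42 = (48 - 20542) - 42 = -20494 - 42 = -20536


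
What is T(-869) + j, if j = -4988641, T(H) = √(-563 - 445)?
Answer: -4988641 + 12*I*√7 ≈ -4.9886e+6 + 31.749*I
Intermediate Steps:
T(H) = 12*I*√7 (T(H) = √(-1008) = 12*I*√7)
T(-869) + j = 12*I*√7 - 4988641 = -4988641 + 12*I*√7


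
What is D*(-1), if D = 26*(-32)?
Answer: 832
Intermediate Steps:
D = -832
D*(-1) = -832*(-1) = 832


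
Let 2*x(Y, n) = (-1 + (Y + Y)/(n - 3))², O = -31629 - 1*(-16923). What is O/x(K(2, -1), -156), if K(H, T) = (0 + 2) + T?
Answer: -743564772/25921 ≈ -28686.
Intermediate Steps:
K(H, T) = 2 + T
O = -14706 (O = -31629 + 16923 = -14706)
x(Y, n) = (-1 + 2*Y/(-3 + n))²/2 (x(Y, n) = (-1 + (Y + Y)/(n - 3))²/2 = (-1 + (2*Y)/(-3 + n))²/2 = (-1 + 2*Y/(-3 + n))²/2)
O/x(K(2, -1), -156) = -14706*2*(-3 - 156)²/(3 - 1*(-156) + 2*(2 - 1))² = -14706*50562/(3 + 156 + 2*1)² = -14706*50562/(3 + 156 + 2)² = -14706/((½)*(1/25281)*161²) = -14706/((½)*(1/25281)*25921) = -14706/25921/50562 = -14706*50562/25921 = -743564772/25921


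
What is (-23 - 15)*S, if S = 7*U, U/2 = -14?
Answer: 7448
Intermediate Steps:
U = -28 (U = 2*(-14) = -28)
S = -196 (S = 7*(-28) = -196)
(-23 - 15)*S = (-23 - 15)*(-196) = -38*(-196) = 7448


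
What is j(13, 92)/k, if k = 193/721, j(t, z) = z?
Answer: 66332/193 ≈ 343.69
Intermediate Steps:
k = 193/721 (k = 193*(1/721) = 193/721 ≈ 0.26768)
j(13, 92)/k = 92/(193/721) = 92*(721/193) = 66332/193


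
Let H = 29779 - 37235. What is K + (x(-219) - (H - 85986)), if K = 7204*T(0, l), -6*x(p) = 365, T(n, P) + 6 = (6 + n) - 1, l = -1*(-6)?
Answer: 517063/6 ≈ 86177.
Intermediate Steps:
l = 6
T(n, P) = -1 + n (T(n, P) = -6 + ((6 + n) - 1) = -6 + (5 + n) = -1 + n)
x(p) = -365/6 (x(p) = -⅙*365 = -365/6)
H = -7456
K = -7204 (K = 7204*(-1 + 0) = 7204*(-1) = -7204)
K + (x(-219) - (H - 85986)) = -7204 + (-365/6 - (-7456 - 85986)) = -7204 + (-365/6 - 1*(-93442)) = -7204 + (-365/6 + 93442) = -7204 + 560287/6 = 517063/6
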